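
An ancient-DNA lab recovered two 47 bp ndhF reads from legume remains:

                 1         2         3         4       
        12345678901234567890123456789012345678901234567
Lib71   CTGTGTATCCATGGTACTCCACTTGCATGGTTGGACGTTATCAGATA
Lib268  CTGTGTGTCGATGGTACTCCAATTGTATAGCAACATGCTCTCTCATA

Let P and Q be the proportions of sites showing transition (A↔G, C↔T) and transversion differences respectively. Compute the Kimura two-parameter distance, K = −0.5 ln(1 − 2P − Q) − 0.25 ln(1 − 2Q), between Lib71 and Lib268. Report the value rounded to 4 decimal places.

0.3844

The sequences differ at positions 7 (A/G, transition), 10 (C/G, transversion), 22 (C/A, transversion), 26 (C/T, transition), 29 (G/A, transition), 31 (T/C, transition), 32 (T/A, transversion), 33 (G/A, transition), 34 (G/C, transversion), 36 (C/T, transition), 38 (T/C, transition), 40 (A/C, transversion), 43 (A/T, transversion), 44 (G/C, transversion).
Of the 14 differences, 7 transitions and 7 transversions over 47 sites: P = 7/47 = 0.148936, Q = 7/47 = 0.148936.
d = −0.5·ln(0.553192) − 0.25·ln(0.702128) = −0.5·(-0.592050) − 0.25·(-0.353640) = 0.3844.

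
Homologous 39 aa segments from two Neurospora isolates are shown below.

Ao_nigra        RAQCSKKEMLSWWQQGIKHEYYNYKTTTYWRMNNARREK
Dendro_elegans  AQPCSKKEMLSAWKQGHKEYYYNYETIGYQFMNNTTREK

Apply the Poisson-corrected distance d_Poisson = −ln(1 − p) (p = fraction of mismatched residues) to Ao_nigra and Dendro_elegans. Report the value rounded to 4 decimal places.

0.4855

Differing sites — 1:R/A; 2:A/Q; 3:Q/P; 12:W/A; 14:Q/K; 17:I/H; 19:H/E; 20:E/Y; 25:K/E; 27:T/I; 28:T/G; 30:W/Q; 31:R/F; 35:A/T; 36:R/T.
p = 15/39 = 0.384615.
d = −ln(1 − 0.384615) = −ln(0.615385) = 0.4855.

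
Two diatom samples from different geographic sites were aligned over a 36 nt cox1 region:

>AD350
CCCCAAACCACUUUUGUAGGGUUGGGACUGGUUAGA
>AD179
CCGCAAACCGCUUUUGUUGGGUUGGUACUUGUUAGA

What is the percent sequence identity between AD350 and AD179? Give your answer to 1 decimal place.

86.1%

The sequences differ at positions 3 (C/G), 10 (A/G), 18 (A/U), 26 (G/U), 30 (G/U).
31 of the 36 sites match, so the percent identity is 31/36 × 100 = 86.1%.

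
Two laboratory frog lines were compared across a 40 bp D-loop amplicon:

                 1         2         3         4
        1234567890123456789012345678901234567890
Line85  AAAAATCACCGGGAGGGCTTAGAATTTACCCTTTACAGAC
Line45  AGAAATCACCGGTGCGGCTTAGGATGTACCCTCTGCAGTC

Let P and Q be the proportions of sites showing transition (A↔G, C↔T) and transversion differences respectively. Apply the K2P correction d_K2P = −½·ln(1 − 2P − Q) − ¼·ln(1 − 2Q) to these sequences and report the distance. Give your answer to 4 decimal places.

0.2712

Differing sites — 2:A/G (Ti); 13:G/T (Tv); 14:A/G (Ti); 15:G/C (Tv); 23:A/G (Ti); 26:T/G (Tv); 33:T/C (Ti); 35:A/G (Ti); 39:A/T (Tv).
Of the 9 differences, 5 transitions and 4 transversions over 40 sites: P = 5/40 = 0.125000, Q = 4/40 = 0.100000.
d = −0.5·ln(0.650000) − 0.25·ln(0.800000) = −0.5·(-0.430783) − 0.25·(-0.223144) = 0.2712.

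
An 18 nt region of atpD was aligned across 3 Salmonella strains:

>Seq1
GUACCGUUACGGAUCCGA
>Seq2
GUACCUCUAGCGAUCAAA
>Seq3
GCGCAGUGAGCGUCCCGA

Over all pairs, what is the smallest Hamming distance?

6

Pairwise Hamming distances:
  Seq1 vs Seq2: 6
  Seq1 vs Seq3: 8
  Seq2 vs Seq3: 10
The smallest is 6, between Seq1 and Seq2.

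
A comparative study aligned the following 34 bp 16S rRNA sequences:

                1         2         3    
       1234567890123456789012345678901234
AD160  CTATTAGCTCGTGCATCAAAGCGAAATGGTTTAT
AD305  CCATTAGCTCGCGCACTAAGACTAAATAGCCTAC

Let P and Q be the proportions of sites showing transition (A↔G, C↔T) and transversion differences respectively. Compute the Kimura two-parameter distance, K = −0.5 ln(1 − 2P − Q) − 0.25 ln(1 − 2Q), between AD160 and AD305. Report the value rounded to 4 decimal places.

0.4959

Differing sites — 2:T/C (Ti); 12:T/C (Ti); 16:T/C (Ti); 17:C/T (Ti); 20:A/G (Ti); 21:G/A (Ti); 23:G/T (Tv); 28:G/A (Ti); 30:T/C (Ti); 31:T/C (Ti); 34:T/C (Ti).
Of the 11 differences, 10 transitions and 1 transversion over 34 sites: P = 10/34 = 0.294118, Q = 1/34 = 0.029412.
d = −0.5·ln(0.382352) − 0.25·ln(0.941176) = −0.5·(-0.961414) − 0.25·(-0.060625) = 0.4959.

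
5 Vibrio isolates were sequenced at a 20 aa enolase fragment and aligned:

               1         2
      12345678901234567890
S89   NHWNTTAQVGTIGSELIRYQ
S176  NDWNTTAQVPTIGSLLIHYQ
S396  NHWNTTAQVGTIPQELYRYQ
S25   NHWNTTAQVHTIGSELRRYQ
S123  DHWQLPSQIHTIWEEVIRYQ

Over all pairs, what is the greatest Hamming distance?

13

Pairwise Hamming distances:
  S89 vs S176: 4
  S89 vs S396: 3
  S89 vs S25: 2
  S89 vs S123: 10
  S176 vs S396: 7
  S176 vs S25: 5
  S176 vs S123: 13
  S396 vs S25: 4
  S396 vs S123: 11
  S25 vs S123: 10
The largest is 13, between S176 and S123.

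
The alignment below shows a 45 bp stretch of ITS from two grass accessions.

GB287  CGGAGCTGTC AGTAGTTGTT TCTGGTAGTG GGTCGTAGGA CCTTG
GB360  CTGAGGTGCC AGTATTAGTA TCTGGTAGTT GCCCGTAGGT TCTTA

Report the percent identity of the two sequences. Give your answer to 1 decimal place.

Mismatches occur at site 2 (G→T), site 6 (C→G), site 9 (T→C), site 15 (G→T), site 17 (T→A), site 20 (T→A), site 30 (G→T), site 32 (G→C), site 33 (T→C), site 40 (A→T), site 41 (C→T), site 45 (G→A).
33 of the 45 sites match, so the percent identity is 33/45 × 100 = 73.3%.

73.3%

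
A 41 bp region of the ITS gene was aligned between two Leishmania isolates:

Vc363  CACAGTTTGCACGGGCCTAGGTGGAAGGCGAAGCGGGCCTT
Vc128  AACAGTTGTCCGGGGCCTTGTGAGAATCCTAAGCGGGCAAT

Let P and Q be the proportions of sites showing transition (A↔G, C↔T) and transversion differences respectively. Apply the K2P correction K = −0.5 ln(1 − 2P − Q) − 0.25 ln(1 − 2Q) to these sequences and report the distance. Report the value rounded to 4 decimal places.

0.4791

The sequences differ at positions 1 (C/A, transversion), 8 (T/G, transversion), 9 (G/T, transversion), 11 (A/C, transversion), 12 (C/G, transversion), 19 (A/T, transversion), 21 (G/T, transversion), 22 (T/G, transversion), 23 (G/A, transition), 27 (G/T, transversion), 28 (G/C, transversion), 30 (G/T, transversion), 39 (C/A, transversion), 40 (T/A, transversion).
Of the 14 differences, 1 transition and 13 transversions over 41 sites: P = 1/41 = 0.024390, Q = 13/41 = 0.317073.
d = −0.5·ln(0.634147) − 0.25·ln(0.365854) = −0.5·(-0.455474) − 0.25·(-1.005521) = 0.4791.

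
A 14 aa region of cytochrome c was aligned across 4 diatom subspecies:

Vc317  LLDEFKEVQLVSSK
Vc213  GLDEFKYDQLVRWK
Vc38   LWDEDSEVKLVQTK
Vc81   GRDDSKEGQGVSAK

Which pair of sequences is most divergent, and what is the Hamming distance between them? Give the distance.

10

Pairwise Hamming distances:
  Vc317 vs Vc213: 5
  Vc317 vs Vc38: 6
  Vc317 vs Vc81: 7
  Vc213 vs Vc38: 9
  Vc213 vs Vc81: 8
  Vc38 vs Vc81: 10
The largest is 10, between Vc38 and Vc81.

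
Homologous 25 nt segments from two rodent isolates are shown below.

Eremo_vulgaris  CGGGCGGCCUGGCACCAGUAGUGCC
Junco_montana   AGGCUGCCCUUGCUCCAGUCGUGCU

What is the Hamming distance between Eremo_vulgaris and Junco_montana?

The sequences differ at positions 1 (C/A), 4 (G/C), 5 (C/U), 7 (G/C), 11 (G/U), 14 (A/U), 20 (A/C), 25 (C/U).
That gives 8 mismatches out of 25 aligned sites, so the Hamming distance is 8.

8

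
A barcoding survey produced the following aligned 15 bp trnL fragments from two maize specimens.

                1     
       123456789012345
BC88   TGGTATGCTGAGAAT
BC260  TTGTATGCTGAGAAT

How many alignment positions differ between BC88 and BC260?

1

Differing sites — 2:G/T.
That gives 1 mismatch out of 15 aligned sites, so the Hamming distance is 1.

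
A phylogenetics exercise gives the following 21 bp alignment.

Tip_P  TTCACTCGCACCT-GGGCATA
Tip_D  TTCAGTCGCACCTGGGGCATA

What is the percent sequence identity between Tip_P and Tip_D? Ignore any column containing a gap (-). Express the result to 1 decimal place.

Excluding the 1 gap column leaves 20 comparable sites.
Differing sites — 5:C/G.
19 of the 20 comparable sites match, so the percent identity is 19/20 × 100 = 95.0%.

95.0%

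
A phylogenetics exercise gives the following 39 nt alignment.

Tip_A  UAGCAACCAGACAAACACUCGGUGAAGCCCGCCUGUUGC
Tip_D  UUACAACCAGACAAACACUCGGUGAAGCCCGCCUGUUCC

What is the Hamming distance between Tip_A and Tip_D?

3

Mismatches occur at site 2 (A↔U), site 3 (G↔A), site 38 (G↔C).
That gives 3 mismatches out of 39 aligned sites, so the Hamming distance is 3.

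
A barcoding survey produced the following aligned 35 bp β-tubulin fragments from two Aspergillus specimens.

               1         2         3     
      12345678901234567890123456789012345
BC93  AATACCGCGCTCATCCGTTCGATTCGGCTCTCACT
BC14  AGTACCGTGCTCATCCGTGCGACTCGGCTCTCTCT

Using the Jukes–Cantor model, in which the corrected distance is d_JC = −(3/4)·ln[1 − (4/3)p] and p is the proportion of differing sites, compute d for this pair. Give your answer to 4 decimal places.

0.1585

Mismatches occur at site 2 (A↔G), site 8 (C↔T), site 19 (T↔G), site 23 (T↔C), site 33 (A↔T).
p = 5/35 = 0.142857.
d = −0.75 · ln(1 − (4/3)·0.142857) = −0.75 · ln(0.809524) = −0.75 · (-0.211309) = 0.1585.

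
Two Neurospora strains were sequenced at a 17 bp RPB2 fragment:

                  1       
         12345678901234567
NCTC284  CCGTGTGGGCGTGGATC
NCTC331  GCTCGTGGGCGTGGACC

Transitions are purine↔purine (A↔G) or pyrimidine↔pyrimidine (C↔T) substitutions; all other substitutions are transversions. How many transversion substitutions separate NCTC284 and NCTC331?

2

Differing sites — 1:C/G (Tv); 3:G/T (Tv); 4:T/C (Ti); 16:T/C (Ti).
Of the 4 differences, 2 transitions and 2 transversions, so the answer is 2.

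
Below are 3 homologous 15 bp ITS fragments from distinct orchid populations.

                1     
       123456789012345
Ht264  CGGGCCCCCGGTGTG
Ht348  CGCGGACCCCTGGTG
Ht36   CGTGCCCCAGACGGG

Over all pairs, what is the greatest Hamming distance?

Pairwise Hamming distances:
  Ht264 vs Ht348: 6
  Ht264 vs Ht36: 5
  Ht348 vs Ht36: 8
The largest is 8, between Ht348 and Ht36.

8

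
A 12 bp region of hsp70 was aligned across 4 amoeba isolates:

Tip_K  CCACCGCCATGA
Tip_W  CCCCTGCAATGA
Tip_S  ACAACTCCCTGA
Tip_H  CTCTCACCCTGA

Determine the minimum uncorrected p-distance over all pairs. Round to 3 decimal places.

Pairwise Hamming distances:
  Tip_K vs Tip_W: 3
  Tip_K vs Tip_S: 4
  Tip_K vs Tip_H: 5
  Tip_W vs Tip_S: 7
  Tip_W vs Tip_H: 6
  Tip_S vs Tip_H: 5
The smallest is 3 mismatches, between Tip_K and Tip_W; p = 3/12 = 0.250.

0.250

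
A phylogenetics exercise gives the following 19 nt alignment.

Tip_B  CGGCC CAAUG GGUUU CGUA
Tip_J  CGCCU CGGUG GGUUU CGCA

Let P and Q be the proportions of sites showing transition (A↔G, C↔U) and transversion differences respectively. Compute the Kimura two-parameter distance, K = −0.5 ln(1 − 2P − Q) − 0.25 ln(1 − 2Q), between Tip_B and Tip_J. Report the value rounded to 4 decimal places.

The sequences differ at positions 3 (G/C, transversion), 5 (C/U, transition), 7 (A/G, transition), 8 (A/G, transition), 18 (U/C, transition).
Of the 5 differences, 4 transitions and 1 transversion over 19 sites: P = 4/19 = 0.210526, Q = 1/19 = 0.052632.
d = −0.5·ln(0.526316) − 0.25·ln(0.894736) = −0.5·(-0.641853) − 0.25·(-0.111227) = 0.3487.

0.3487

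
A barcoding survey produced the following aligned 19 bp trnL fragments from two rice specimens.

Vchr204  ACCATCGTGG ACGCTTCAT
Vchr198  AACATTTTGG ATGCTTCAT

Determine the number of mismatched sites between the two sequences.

4

The sequences differ at positions 2 (C/A), 6 (C/T), 7 (G/T), 12 (C/T).
That gives 4 mismatches out of 19 aligned sites, so the Hamming distance is 4.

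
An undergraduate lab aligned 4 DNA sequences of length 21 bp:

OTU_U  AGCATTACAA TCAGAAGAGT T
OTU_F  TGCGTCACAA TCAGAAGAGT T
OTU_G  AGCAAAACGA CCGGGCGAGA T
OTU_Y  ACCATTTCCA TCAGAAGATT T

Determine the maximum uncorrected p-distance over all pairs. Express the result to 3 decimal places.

Pairwise Hamming distances:
  OTU_U vs OTU_F: 3
  OTU_U vs OTU_G: 8
  OTU_U vs OTU_Y: 4
  OTU_F vs OTU_G: 10
  OTU_F vs OTU_Y: 7
  OTU_G vs OTU_Y: 11
The largest is 11 mismatches, between OTU_G and OTU_Y; p = 11/21 = 0.524.

0.524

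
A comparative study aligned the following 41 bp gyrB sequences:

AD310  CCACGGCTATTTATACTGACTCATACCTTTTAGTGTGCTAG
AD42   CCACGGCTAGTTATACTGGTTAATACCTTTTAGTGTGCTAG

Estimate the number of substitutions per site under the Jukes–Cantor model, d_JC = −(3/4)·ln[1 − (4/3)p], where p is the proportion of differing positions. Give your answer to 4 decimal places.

0.1045

Mismatches occur at site 10 (T→G), site 19 (A→G), site 20 (C→T), site 22 (C→A).
p = 4/41 = 0.097561.
d = −0.75 · ln(1 − (4/3)·0.097561) = −0.75 · ln(0.869919) = −0.75 · (-0.139355) = 0.1045.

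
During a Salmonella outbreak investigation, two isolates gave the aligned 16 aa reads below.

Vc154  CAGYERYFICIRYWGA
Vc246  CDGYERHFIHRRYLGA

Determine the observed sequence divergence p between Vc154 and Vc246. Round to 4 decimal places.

Mismatches occur at site 2 (A→D), site 7 (Y→H), site 10 (C→H), site 11 (I→R), site 14 (W→L).
There are 5 differences over 16 sites, so p = 5/16 = 0.3125.

0.3125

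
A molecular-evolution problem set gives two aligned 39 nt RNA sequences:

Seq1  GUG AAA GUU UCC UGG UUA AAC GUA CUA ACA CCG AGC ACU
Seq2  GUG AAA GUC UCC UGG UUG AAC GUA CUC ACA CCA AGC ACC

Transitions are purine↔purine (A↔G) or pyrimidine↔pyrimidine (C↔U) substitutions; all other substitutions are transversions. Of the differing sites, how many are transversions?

1

The sequences differ at positions 9 (U/C, transition), 18 (A/G, transition), 27 (A/C, transversion), 33 (G/A, transition), 39 (U/C, transition).
Of the 5 differences, 4 transitions and 1 transversion, so the answer is 1.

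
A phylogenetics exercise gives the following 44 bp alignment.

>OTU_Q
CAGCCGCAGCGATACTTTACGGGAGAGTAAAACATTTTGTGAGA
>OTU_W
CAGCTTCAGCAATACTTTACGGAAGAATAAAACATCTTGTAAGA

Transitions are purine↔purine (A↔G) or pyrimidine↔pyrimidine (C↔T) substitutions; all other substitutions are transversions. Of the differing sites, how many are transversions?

Differing sites — 5:C/T (Ti); 6:G/T (Tv); 11:G/A (Ti); 23:G/A (Ti); 27:G/A (Ti); 36:T/C (Ti); 41:G/A (Ti).
Of the 7 differences, 6 transitions and 1 transversion, so the answer is 1.

1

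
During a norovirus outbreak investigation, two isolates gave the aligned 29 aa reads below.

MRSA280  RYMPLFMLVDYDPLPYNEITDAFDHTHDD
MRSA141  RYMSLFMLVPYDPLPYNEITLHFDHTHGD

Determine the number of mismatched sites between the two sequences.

Mismatches occur at site 4 (P/S), site 10 (D/P), site 21 (D/L), site 22 (A/H), site 28 (D/G).
That gives 5 mismatches out of 29 aligned sites, so the Hamming distance is 5.

5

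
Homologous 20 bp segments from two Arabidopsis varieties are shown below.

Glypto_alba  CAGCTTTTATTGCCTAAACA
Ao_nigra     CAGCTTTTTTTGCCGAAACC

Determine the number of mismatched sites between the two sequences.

The sequences differ at positions 9 (A/T), 15 (T/G), 20 (A/C).
That gives 3 mismatches out of 20 aligned sites, so the Hamming distance is 3.

3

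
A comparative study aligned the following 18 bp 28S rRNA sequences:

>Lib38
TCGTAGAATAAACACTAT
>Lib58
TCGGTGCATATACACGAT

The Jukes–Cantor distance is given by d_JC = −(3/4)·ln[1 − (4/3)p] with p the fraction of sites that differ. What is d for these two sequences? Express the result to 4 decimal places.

Mismatches occur at site 4 (T↔G), site 5 (A↔T), site 7 (A↔C), site 11 (A↔T), site 16 (T↔G).
p = 5/18 = 0.277778.
d = −0.75 · ln(1 − (4/3)·0.277778) = −0.75 · ln(0.629629) = −0.75 · (-0.462625) = 0.3470.

0.3470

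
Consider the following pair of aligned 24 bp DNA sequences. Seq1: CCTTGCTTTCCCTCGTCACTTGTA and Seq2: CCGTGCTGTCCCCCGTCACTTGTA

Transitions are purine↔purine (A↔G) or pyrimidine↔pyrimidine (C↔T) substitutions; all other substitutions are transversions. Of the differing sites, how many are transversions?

2

Mismatches occur at site 3 (T/G, transversion), site 8 (T/G, transversion), site 13 (T/C, transition).
Of the 3 differences, 1 transition and 2 transversions, so the answer is 2.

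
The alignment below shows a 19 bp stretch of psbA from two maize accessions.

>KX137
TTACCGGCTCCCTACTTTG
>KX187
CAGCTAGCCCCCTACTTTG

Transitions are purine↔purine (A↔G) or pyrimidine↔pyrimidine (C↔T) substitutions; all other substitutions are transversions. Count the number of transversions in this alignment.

Mismatches occur at site 1 (T/C, transition), site 2 (T/A, transversion), site 3 (A/G, transition), site 5 (C/T, transition), site 6 (G/A, transition), site 9 (T/C, transition).
Of the 6 differences, 5 transitions and 1 transversion, so the answer is 1.

1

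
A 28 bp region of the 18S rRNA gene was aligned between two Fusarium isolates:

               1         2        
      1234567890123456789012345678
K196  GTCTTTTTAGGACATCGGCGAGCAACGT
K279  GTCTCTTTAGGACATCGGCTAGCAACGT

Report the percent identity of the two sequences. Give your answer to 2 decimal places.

The sequences differ at positions 5 (T/C), 20 (G/T).
26 of the 28 sites match, so the percent identity is 26/28 × 100 = 92.86%.

92.86%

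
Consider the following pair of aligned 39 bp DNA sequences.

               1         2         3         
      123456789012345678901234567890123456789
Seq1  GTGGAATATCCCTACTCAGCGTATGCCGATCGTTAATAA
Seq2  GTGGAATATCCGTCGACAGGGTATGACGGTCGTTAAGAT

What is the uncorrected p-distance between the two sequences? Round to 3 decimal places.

The sequences differ at positions 12 (C/G), 14 (A/C), 15 (C/G), 16 (T/A), 20 (C/G), 26 (C/A), 29 (A/G), 37 (T/G), 39 (A/T).
There are 9 differences over 39 sites, so p = 9/39 = 0.231.

0.231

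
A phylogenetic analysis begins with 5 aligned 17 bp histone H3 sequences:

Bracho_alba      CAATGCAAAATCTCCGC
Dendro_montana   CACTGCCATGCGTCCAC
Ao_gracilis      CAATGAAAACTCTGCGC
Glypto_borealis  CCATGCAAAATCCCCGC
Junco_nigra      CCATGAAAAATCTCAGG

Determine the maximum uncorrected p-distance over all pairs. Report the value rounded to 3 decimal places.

Pairwise Hamming distances:
  Bracho_alba vs Dendro_montana: 7
  Bracho_alba vs Ao_gracilis: 3
  Bracho_alba vs Glypto_borealis: 2
  Bracho_alba vs Junco_nigra: 4
  Dendro_montana vs Ao_gracilis: 9
  Dendro_montana vs Glypto_borealis: 9
  Dendro_montana vs Junco_nigra: 11
  Ao_gracilis vs Glypto_borealis: 5
  Ao_gracilis vs Junco_nigra: 5
  Glypto_borealis vs Junco_nigra: 4
The largest is 11 mismatches, between Dendro_montana and Junco_nigra; p = 11/17 = 0.647.

0.647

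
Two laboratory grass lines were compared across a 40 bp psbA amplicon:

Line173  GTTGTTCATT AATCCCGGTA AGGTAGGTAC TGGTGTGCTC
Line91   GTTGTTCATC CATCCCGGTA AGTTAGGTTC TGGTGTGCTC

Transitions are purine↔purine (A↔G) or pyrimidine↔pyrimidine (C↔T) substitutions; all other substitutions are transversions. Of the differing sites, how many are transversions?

3

Differing sites — 10:T/C (Ti); 11:A/C (Tv); 23:G/T (Tv); 29:A/T (Tv).
Of the 4 differences, 1 transition and 3 transversions, so the answer is 3.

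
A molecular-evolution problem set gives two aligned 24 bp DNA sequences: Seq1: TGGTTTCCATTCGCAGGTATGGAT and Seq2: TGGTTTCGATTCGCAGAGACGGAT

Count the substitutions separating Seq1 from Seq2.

4

Differing sites — 8:C/G; 17:G/A; 18:T/G; 20:T/C.
That gives 4 mismatches out of 24 aligned sites, so the Hamming distance is 4.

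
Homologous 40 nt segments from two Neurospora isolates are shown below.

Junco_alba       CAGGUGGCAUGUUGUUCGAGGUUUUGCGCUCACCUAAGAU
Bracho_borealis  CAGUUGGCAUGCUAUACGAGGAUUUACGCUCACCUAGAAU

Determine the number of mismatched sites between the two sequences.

Differing sites — 4:G/U; 12:U/C; 14:G/A; 16:U/A; 22:U/A; 26:G/A; 37:A/G; 38:G/A.
That gives 8 mismatches out of 40 aligned sites, so the Hamming distance is 8.

8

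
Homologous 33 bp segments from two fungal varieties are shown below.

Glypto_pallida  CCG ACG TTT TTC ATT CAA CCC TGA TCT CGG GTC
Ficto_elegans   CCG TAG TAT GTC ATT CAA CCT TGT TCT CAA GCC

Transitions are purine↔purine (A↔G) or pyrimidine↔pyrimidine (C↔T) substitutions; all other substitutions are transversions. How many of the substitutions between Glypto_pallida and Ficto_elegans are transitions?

The sequences differ at positions 4 (A/T, transversion), 5 (C/A, transversion), 8 (T/A, transversion), 10 (T/G, transversion), 21 (C/T, transition), 24 (A/T, transversion), 29 (G/A, transition), 30 (G/A, transition), 32 (T/C, transition).
Of the 9 differences, 4 transitions and 5 transversions, so the answer is 4.

4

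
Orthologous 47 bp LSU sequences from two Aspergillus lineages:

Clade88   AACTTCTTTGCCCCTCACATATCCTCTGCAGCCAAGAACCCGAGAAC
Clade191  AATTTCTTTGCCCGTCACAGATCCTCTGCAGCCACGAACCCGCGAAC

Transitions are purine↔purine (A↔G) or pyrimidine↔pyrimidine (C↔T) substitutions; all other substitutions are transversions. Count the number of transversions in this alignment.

The sequences differ at positions 3 (C/T, transition), 14 (C/G, transversion), 20 (T/G, transversion), 35 (A/C, transversion), 43 (A/C, transversion).
Of the 5 differences, 1 transition and 4 transversions, so the answer is 4.

4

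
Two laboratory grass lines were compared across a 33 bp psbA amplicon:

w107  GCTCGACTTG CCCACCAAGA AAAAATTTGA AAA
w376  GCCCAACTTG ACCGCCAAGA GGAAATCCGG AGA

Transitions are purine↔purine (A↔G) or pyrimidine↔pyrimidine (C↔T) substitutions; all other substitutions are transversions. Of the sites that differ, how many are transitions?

The sequences differ at positions 3 (T/C, transition), 5 (G/A, transition), 11 (C/A, transversion), 14 (A/G, transition), 21 (A/G, transition), 22 (A/G, transition), 27 (T/C, transition), 28 (T/C, transition), 30 (A/G, transition), 32 (A/G, transition).
Of the 10 differences, 9 transitions and 1 transversion, so the answer is 9.

9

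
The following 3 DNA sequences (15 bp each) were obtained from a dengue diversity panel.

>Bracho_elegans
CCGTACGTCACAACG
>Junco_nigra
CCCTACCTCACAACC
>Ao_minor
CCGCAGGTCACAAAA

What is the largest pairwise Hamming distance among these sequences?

6

Pairwise Hamming distances:
  Bracho_elegans vs Junco_nigra: 3
  Bracho_elegans vs Ao_minor: 4
  Junco_nigra vs Ao_minor: 6
The largest is 6, between Junco_nigra and Ao_minor.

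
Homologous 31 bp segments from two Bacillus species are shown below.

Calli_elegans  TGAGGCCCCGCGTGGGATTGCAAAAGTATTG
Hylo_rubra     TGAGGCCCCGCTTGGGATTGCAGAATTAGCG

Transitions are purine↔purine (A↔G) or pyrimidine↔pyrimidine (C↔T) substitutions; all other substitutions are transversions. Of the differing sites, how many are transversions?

Differing sites — 12:G/T (Tv); 23:A/G (Ti); 26:G/T (Tv); 29:T/G (Tv); 30:T/C (Ti).
Of the 5 differences, 2 transitions and 3 transversions, so the answer is 3.

3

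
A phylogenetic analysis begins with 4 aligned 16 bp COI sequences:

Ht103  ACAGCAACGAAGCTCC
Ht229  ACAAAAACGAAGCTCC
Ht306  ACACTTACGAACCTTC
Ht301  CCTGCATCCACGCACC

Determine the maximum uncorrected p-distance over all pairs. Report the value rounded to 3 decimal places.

Pairwise Hamming distances:
  Ht103 vs Ht229: 2
  Ht103 vs Ht306: 5
  Ht103 vs Ht301: 6
  Ht229 vs Ht306: 5
  Ht229 vs Ht301: 8
  Ht306 vs Ht301: 11
The largest is 11 mismatches, between Ht306 and Ht301; p = 11/16 = 0.688.

0.688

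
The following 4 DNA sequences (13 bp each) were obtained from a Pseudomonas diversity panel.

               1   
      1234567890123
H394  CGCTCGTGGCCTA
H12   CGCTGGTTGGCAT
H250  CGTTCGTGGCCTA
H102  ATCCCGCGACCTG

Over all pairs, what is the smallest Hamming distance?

Pairwise Hamming distances:
  H394 vs H12: 5
  H394 vs H250: 1
  H394 vs H102: 6
  H12 vs H250: 6
  H12 vs H102: 10
  H250 vs H102: 7
The smallest is 1, between H394 and H250.

1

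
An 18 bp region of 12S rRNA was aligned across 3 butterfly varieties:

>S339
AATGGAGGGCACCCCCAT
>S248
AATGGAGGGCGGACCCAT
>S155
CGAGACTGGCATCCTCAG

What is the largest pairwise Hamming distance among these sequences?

11

Pairwise Hamming distances:
  S339 vs S248: 3
  S339 vs S155: 9
  S248 vs S155: 11
The largest is 11, between S248 and S155.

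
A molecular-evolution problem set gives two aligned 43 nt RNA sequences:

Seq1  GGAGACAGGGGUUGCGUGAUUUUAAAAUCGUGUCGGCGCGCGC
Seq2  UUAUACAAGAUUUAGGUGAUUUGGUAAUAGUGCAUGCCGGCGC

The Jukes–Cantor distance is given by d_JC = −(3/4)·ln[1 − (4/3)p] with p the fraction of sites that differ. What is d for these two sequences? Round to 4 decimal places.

0.5617

Mismatches occur at site 1 (G/U), site 2 (G/U), site 4 (G/U), site 8 (G/A), site 10 (G/A), site 11 (G/U), site 14 (G/A), site 15 (C/G), site 23 (U/G), site 24 (A/G), site 25 (A/U), site 29 (C/A), site 33 (U/C), site 34 (C/A), site 35 (G/U), site 38 (G/C), site 39 (C/G).
p = 17/43 = 0.395349.
d = −0.75 · ln(1 − (4/3)·0.395349) = −0.75 · ln(0.472868) = −0.75 · (-0.748939) = 0.5617.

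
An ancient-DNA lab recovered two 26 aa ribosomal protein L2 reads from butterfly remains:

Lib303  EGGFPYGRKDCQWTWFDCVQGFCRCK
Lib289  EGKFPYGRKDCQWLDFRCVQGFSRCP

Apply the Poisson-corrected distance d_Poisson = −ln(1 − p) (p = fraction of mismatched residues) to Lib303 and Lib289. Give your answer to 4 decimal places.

The sequences differ at positions 3 (G/K), 14 (T/L), 15 (W/D), 17 (D/R), 23 (C/S), 26 (K/P).
p = 6/26 = 0.230769.
d = −ln(1 − 0.230769) = −ln(0.769231) = 0.2624.

0.2624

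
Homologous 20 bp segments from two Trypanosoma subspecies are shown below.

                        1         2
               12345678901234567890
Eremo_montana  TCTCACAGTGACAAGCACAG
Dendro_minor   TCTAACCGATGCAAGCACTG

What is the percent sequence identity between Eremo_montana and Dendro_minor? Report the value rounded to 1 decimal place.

Differing sites — 4:C/A; 7:A/C; 9:T/A; 10:G/T; 11:A/G; 19:A/T.
14 of the 20 sites match, so the percent identity is 14/20 × 100 = 70.0%.

70.0%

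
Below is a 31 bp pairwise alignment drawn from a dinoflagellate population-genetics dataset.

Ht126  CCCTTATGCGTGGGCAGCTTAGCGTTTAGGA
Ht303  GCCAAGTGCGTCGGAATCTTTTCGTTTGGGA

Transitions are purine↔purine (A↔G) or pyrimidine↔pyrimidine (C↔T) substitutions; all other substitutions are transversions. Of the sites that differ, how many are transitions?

Differing sites — 1:C/G (Tv); 4:T/A (Tv); 5:T/A (Tv); 6:A/G (Ti); 12:G/C (Tv); 15:C/A (Tv); 17:G/T (Tv); 21:A/T (Tv); 22:G/T (Tv); 28:A/G (Ti).
Of the 10 differences, 2 transitions and 8 transversions, so the answer is 2.

2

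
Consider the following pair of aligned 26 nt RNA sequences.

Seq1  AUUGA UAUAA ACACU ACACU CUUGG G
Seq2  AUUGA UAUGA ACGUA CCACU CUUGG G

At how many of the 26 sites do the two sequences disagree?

Mismatches occur at site 9 (A↔G), site 13 (A↔G), site 14 (C↔U), site 15 (U↔A), site 16 (A↔C).
That gives 5 mismatches out of 26 aligned sites, so the Hamming distance is 5.

5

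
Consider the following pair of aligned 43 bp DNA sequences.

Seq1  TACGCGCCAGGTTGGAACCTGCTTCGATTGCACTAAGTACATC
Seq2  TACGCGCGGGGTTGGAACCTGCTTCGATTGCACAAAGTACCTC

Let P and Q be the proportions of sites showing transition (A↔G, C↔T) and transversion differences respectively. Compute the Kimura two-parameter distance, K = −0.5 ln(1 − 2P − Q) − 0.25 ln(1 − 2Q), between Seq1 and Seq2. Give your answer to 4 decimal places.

0.0994

The sequences differ at positions 8 (C/G, transversion), 9 (A/G, transition), 34 (T/A, transversion), 41 (A/C, transversion).
Of the 4 differences, 1 transition and 3 transversions over 43 sites: P = 1/43 = 0.023256, Q = 3/43 = 0.069767.
d = −0.5·ln(0.883721) − 0.25·ln(0.860466) = −0.5·(-0.123614) − 0.25·(-0.150281) = 0.0994.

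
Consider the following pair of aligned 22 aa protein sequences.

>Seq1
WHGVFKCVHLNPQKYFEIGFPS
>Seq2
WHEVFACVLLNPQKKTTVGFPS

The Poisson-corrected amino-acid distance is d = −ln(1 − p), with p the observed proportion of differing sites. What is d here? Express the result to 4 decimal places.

Differing sites — 3:G/E; 6:K/A; 9:H/L; 15:Y/K; 16:F/T; 17:E/T; 18:I/V.
p = 7/22 = 0.318182.
d = −ln(1 − 0.318182) = −ln(0.681818) = 0.3830.

0.3830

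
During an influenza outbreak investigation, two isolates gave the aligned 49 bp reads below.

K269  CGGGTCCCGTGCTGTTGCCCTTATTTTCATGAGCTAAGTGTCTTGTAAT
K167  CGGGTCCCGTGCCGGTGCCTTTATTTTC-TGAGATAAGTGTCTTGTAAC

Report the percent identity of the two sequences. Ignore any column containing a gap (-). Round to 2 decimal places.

89.58%

Excluding the 1 gap column leaves 48 comparable sites.
The sequences differ at positions 13 (T/C), 15 (T/G), 20 (C/T), 34 (C/A), 49 (T/C).
43 of the 48 comparable sites match, so the percent identity is 43/48 × 100 = 89.58%.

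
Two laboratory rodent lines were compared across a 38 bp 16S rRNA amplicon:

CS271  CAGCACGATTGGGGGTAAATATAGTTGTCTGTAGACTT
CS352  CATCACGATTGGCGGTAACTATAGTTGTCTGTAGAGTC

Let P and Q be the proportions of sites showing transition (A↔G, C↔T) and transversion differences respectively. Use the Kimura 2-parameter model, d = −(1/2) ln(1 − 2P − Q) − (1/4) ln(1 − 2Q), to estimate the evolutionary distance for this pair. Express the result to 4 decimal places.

The sequences differ at positions 3 (G/T, transversion), 13 (G/C, transversion), 19 (A/C, transversion), 36 (C/G, transversion), 38 (T/C, transition).
Of the 5 differences, 1 transition and 4 transversions over 38 sites: P = 1/38 = 0.026316, Q = 4/38 = 0.105263.
d = −0.5·ln(0.842105) − 0.25·ln(0.789474) = −0.5·(-0.171851) − 0.25·(-0.236388) = 0.1450.

0.1450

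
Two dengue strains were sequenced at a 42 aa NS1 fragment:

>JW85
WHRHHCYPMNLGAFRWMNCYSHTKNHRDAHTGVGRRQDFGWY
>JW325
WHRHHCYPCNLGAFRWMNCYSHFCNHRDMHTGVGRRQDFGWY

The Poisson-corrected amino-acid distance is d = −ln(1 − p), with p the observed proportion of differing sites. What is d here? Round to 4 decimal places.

Differing sites — 9:M/C; 23:T/F; 24:K/C; 29:A/M.
p = 4/42 = 0.095238.
d = −ln(1 − 0.095238) = −ln(0.904762) = 0.1001.

0.1001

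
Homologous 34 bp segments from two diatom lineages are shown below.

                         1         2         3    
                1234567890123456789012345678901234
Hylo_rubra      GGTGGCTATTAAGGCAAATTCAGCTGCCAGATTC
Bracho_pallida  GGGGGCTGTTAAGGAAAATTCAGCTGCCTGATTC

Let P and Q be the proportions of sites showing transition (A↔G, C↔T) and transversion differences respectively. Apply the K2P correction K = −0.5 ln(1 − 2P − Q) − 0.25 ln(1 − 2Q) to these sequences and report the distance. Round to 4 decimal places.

0.1281

The sequences differ at positions 3 (T/G, transversion), 8 (A/G, transition), 15 (C/A, transversion), 29 (A/T, transversion).
Of the 4 differences, 1 transition and 3 transversions over 34 sites: P = 1/34 = 0.029412, Q = 3/34 = 0.088235.
d = −0.5·ln(0.852941) − 0.25·ln(0.823530) = −0.5·(-0.159065) − 0.25·(-0.194155) = 0.1281.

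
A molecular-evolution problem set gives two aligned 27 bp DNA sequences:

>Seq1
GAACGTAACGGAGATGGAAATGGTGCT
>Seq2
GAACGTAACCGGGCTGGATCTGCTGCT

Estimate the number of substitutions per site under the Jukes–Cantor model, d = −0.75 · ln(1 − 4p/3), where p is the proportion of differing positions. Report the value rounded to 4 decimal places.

0.2635

Differing sites — 10:G/C; 12:A/G; 14:A/C; 19:A/T; 20:A/C; 23:G/C.
p = 6/27 = 0.222222.
d = −0.75 · ln(1 − (4/3)·0.222222) = −0.75 · ln(0.703704) = −0.75 · (-0.351397) = 0.2635.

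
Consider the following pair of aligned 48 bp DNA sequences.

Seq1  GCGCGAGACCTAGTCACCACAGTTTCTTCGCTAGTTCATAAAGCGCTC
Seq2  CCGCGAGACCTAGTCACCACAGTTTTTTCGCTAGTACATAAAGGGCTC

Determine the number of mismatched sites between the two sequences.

The sequences differ at positions 1 (G/C), 26 (C/T), 36 (T/A), 44 (C/G).
That gives 4 mismatches out of 48 aligned sites, so the Hamming distance is 4.

4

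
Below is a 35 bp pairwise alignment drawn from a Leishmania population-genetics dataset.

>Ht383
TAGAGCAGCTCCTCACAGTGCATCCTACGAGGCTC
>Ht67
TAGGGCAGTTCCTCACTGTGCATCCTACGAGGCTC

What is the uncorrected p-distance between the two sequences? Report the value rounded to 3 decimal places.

0.086

The sequences differ at positions 4 (A/G), 9 (C/T), 17 (A/T).
There are 3 differences over 35 sites, so p = 3/35 = 0.086.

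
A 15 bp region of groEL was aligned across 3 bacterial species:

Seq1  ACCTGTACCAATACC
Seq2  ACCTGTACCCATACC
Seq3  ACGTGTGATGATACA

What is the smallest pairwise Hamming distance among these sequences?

1

Pairwise Hamming distances:
  Seq1 vs Seq2: 1
  Seq1 vs Seq3: 6
  Seq2 vs Seq3: 6
The smallest is 1, between Seq1 and Seq2.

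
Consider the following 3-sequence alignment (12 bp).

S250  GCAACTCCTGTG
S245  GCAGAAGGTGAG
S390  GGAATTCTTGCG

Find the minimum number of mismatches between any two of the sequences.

Pairwise Hamming distances:
  S250 vs S245: 6
  S250 vs S390: 4
  S245 vs S390: 7
The smallest is 4, between S250 and S390.

4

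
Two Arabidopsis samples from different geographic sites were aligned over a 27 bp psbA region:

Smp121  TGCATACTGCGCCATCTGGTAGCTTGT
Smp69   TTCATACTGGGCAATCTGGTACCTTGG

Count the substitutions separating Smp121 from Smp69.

5

The sequences differ at positions 2 (G/T), 10 (C/G), 13 (C/A), 22 (G/C), 27 (T/G).
That gives 5 mismatches out of 27 aligned sites, so the Hamming distance is 5.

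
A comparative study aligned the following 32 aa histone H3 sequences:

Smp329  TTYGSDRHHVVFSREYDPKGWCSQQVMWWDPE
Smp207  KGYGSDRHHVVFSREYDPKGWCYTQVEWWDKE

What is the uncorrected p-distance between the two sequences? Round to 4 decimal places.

0.1875

The sequences differ at positions 1 (T/K), 2 (T/G), 23 (S/Y), 24 (Q/T), 27 (M/E), 31 (P/K).
There are 6 differences over 32 sites, so p = 6/32 = 0.1875.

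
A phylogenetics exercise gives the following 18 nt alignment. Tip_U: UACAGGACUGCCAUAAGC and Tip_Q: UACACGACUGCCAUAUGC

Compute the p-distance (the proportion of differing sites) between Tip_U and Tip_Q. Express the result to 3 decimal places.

0.111

Mismatches occur at site 5 (G↔C), site 16 (A↔U).
There are 2 differences over 18 sites, so p = 2/18 = 0.111.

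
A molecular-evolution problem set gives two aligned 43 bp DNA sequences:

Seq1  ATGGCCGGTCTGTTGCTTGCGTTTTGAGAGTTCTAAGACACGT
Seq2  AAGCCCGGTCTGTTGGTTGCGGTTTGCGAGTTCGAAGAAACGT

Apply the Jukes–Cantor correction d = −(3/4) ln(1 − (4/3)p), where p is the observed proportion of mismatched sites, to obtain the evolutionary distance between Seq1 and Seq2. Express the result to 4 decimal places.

0.1835

Mismatches occur at site 2 (T↔A), site 4 (G↔C), site 16 (C↔G), site 22 (T↔G), site 27 (A↔C), site 34 (T↔G), site 39 (C↔A).
p = 7/43 = 0.162791.
d = −0.75 · ln(1 − (4/3)·0.162791) = −0.75 · ln(0.782945) = −0.75 · (-0.244693) = 0.1835.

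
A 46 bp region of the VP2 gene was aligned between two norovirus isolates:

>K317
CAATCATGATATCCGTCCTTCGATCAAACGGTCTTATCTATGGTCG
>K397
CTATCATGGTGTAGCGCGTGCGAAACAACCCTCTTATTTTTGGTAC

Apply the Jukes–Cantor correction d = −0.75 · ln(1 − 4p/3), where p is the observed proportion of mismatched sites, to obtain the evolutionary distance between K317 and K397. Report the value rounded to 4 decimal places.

0.5532

The sequences differ at positions 2 (A/T), 9 (A/G), 11 (A/G), 13 (C/A), 14 (C/G), 15 (G/C), 16 (T/G), 18 (C/G), 20 (T/G), 24 (T/A), 25 (C/A), 26 (A/C), 30 (G/C), 31 (G/C), 38 (C/T), 40 (A/T), 45 (C/A), 46 (G/C).
p = 18/46 = 0.391304.
d = −0.75 · ln(1 − (4/3)·0.391304) = −0.75 · ln(0.478261) = −0.75 · (-0.737599) = 0.5532.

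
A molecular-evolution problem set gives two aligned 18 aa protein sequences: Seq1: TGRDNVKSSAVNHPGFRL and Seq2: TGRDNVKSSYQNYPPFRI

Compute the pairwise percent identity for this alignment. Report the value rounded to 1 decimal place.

Mismatches occur at site 10 (A/Y), site 11 (V/Q), site 13 (H/Y), site 15 (G/P), site 18 (L/I).
13 of the 18 sites match, so the percent identity is 13/18 × 100 = 72.2%.

72.2%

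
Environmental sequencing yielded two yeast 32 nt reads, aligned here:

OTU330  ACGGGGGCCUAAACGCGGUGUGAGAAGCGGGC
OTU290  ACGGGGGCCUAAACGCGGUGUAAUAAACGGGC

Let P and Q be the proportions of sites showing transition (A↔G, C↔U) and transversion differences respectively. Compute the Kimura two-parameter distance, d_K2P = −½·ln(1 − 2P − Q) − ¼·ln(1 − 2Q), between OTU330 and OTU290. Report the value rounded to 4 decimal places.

0.1011

Mismatches occur at site 22 (G/A, transition), site 24 (G/U, transversion), site 27 (G/A, transition).
Of the 3 differences, 2 transitions and 1 transversion over 32 sites: P = 2/32 = 0.062500, Q = 1/32 = 0.031250.
d = −0.5·ln(0.843750) − 0.25·ln(0.937500) = −0.5·(-0.169899) − 0.25·(-0.064539) = 0.1011.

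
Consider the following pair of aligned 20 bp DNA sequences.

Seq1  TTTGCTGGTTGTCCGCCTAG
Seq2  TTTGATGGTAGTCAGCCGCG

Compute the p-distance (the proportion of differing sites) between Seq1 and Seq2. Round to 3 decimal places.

Mismatches occur at site 5 (C/A), site 10 (T/A), site 14 (C/A), site 18 (T/G), site 19 (A/C).
There are 5 differences over 20 sites, so p = 5/20 = 0.250.

0.250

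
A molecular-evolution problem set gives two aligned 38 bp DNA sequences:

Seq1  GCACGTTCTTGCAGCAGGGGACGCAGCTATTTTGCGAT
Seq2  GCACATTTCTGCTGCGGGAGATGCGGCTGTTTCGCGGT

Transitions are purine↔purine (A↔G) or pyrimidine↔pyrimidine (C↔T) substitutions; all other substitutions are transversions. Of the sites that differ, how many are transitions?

Differing sites — 5:G/A (Ti); 8:C/T (Ti); 9:T/C (Ti); 13:A/T (Tv); 16:A/G (Ti); 19:G/A (Ti); 22:C/T (Ti); 25:A/G (Ti); 29:A/G (Ti); 33:T/C (Ti); 37:A/G (Ti).
Of the 11 differences, 10 transitions and 1 transversion, so the answer is 10.

10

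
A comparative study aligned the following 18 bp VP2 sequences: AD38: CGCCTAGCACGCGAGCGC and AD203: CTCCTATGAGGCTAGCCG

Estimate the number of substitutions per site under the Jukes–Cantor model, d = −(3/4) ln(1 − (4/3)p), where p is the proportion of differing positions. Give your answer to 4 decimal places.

0.5482

Mismatches occur at site 2 (G→T), site 7 (G→T), site 8 (C→G), site 10 (C→G), site 13 (G→T), site 17 (G→C), site 18 (C→G).
p = 7/18 = 0.388889.
d = −0.75 · ln(1 − (4/3)·0.388889) = −0.75 · ln(0.481481) = −0.75 · (-0.730889) = 0.5482.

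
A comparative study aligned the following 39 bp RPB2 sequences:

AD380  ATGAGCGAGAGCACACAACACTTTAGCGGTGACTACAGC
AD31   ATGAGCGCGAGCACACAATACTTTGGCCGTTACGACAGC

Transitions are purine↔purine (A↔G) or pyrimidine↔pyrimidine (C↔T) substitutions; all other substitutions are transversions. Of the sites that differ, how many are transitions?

Differing sites — 8:A/C (Tv); 19:C/T (Ti); 25:A/G (Ti); 28:G/C (Tv); 31:G/T (Tv); 34:T/G (Tv).
Of the 6 differences, 2 transitions and 4 transversions, so the answer is 2.

2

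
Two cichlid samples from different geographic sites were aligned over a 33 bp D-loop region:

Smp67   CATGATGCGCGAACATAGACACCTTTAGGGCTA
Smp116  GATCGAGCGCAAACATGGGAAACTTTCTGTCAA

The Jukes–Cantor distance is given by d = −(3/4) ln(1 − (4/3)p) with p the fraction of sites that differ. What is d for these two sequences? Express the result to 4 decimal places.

Mismatches occur at site 1 (C→G), site 4 (G→C), site 5 (A→G), site 6 (T→A), site 11 (G→A), site 17 (A→G), site 19 (A→G), site 20 (C→A), site 22 (C→A), site 27 (A→C), site 28 (G→T), site 30 (G→T), site 32 (T→A).
p = 13/33 = 0.393939.
d = −0.75 · ln(1 − (4/3)·0.393939) = −0.75 · ln(0.474748) = −0.75 · (-0.744971) = 0.5587.

0.5587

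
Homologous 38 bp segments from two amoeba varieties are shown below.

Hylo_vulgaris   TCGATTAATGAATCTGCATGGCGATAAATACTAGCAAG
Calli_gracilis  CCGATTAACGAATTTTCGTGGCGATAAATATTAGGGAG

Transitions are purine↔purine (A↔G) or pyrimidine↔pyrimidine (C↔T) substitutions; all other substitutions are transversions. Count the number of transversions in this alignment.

2

Differing sites — 1:T/C (Ti); 9:T/C (Ti); 14:C/T (Ti); 16:G/T (Tv); 18:A/G (Ti); 31:C/T (Ti); 35:C/G (Tv); 36:A/G (Ti).
Of the 8 differences, 6 transitions and 2 transversions, so the answer is 2.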